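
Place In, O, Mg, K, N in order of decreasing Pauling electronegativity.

N is in period 2, group 15; O is in period 2, group 16; Mg is in period 3, group 2; K is in period 4, group 1; In is in period 5, group 13.
Electronegativity increases across a period and decreases down a group, tracking effective nuclear charge and atomic size.
Neither a single period nor a single group — weigh both effects.
Mg > K: relative to K, both the across-period and down-group shifts push Mg's electronegativity up.
In > Mg: the two effects oppose for this pair; the across-period effect wins (1.78 vs 1.31).
N > In: relative to In, both the across-period and down-group shifts push N's electronegativity up.
O > N: both are in period 2; the period trend gives O the larger value.
For reference (Pauling): N 3.04, O 3.44, Mg 1.31, K 0.82, In 1.78.
So from highest to lowest: O > N > In > Mg > K.

O > N > In > Mg > K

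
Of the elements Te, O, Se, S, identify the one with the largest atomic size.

O is in period 2, group 16; S is in period 3, group 16; Se is in period 4, group 16; Te is in period 5, group 16.
Atomic radius shrinks across a period as nuclear charge pulls the same shell inward, and grows down a group as new shells are added.
All are in group 16, so atomic radius increases down the group.
The largest atomic size among these belongs to Te.

Te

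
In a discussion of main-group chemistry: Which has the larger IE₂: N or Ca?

N

IE_2 is the cost of taking one more electron from the +1 cation: N⁺ still has 4 valence electrons; Ca⁺ still has 1 valence electron.
All are still removing valence electrons, so compare the +1 ions as you would atoms: IE_2 generally rises across a period (higher Z_eff) and falls down a group (larger shell), subject to the usual subshell exceptions.
Valence configurations: N⁺ [He]2s²2p², Ca⁺ [Ar]4s¹.
The numbers (kJ/mol): N 2856, Ca 1145.
Putting it together, IE_2: Ca < N.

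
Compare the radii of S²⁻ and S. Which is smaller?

Forming S²⁻ adds 2 electrons to S. More electron–electron repulsion in the same shell, with unchanged nuclear charge, lets the cloud expand.
An anion is larger than its parent atom: S²⁻ > S.

S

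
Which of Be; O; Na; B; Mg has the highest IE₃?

Be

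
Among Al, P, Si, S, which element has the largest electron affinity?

Electron affinity generally becomes more exothermic across a period toward the halogens and less exothermic down a group.
All lie in period 3; the across-period trend (electron affinity increases left to right) applies, with the exception below.
Note the exception: Si has a higher electron affinity than P, contrary to the simple trend — adding an electron to P's half-filled 3p³ is unfavourable, so Si (3p²) has the more exothermic EA.
Tabulated electron affinity (kJ/mol): Al 42, Si 134, P 72, S 200.
The largest electron affinity among these belongs to S.

S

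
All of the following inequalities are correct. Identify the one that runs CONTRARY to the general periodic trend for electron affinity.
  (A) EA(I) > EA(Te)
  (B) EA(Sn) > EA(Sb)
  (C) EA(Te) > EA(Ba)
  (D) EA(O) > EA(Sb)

The general trend: electron affinity increases across a period and decreases down a group.
(A) I (period 5, group 17) vs Te (period 5, group 16): the stated order agrees with the simple trend.
(B) Sn (period 5, group 14) vs Sb (period 5, group 15): the stated order contradicts the simple trend.
(C) Te (period 5, group 16) vs Ba (period 6, group 2): the stated order agrees with the simple trend.
(D) O (period 2, group 16) vs Sb (period 5, group 15): the stated order agrees with the simple trend.
The exception is (B): adding an electron to Sb's half-filled 5p³ is unfavourable, so Sn has the more exothermic EA.

(B)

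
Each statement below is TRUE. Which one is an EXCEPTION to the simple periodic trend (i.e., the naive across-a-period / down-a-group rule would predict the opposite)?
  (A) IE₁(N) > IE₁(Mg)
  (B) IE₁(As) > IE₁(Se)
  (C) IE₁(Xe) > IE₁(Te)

The general trend: first ionization energy increases across a period and decreases down a group.
(A) N (period 2, group 15) vs Mg (period 3, group 2): the stated order agrees with the simple trend.
(B) As (period 4, group 15) vs Se (period 4, group 16): the stated order contradicts the simple trend.
(C) Xe (period 5, group 18) vs Te (period 5, group 16): the stated order agrees with the simple trend.
The exception is (B): Se (4p⁴) ionizes more easily than half-filled As (4p³).

(B)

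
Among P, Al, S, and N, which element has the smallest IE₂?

Al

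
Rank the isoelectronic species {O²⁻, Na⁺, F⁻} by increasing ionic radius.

Na⁺ < F⁻ < O²⁻

All of these have 10 electrons, so size is governed by nuclear charge alone: the more protons, the stronger the pull on the same electron cloud, and the smaller the ion.
Nuclear charges: Na⁺ (Z=11), F⁻ (Z=9), O²⁻ (Z=8).
Smallest to largest: Na⁺ < F⁻ < O²⁻.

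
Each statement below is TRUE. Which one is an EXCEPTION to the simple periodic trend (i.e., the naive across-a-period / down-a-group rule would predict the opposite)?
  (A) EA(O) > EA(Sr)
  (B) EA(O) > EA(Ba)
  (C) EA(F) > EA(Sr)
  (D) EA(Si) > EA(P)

The general trend: electron affinity increases across a period and decreases down a group.
(A) O (period 2, group 16) vs Sr (period 5, group 2): the stated order agrees with the simple trend.
(B) O (period 2, group 16) vs Ba (period 6, group 2): the stated order agrees with the simple trend.
(C) F (period 2, group 17) vs Sr (period 5, group 2): the stated order agrees with the simple trend.
(D) Si (period 3, group 14) vs P (period 3, group 15): the stated order contradicts the simple trend.
The exception is (D): adding an electron to P's half-filled 3p³ is unfavourable, so Si (3p²) has the more exothermic EA.

(D)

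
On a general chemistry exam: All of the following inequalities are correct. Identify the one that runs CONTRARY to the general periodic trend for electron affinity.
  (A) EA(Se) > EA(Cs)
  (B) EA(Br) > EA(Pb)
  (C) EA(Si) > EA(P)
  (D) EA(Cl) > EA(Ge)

(C)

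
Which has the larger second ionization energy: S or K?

K

The second ionization energy removes an electron from the +1 ion. For each element: S⁺ still has 5 valence electrons; K⁺ is the bare [Ar] core.
Pulling an electron out of a noble-gas core costs far more than removing a remaining valence electron, so K sits at the high end of IE_2.
Approximate IE_2 values (kJ/mol): S 2252, K 3052.
Hence IE_2: S < K.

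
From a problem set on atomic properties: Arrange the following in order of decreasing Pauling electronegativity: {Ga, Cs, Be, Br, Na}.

Br, Ga, Be, Na, Cs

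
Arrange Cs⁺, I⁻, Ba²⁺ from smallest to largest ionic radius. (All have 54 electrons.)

Ba²⁺ < Cs⁺ < I⁻

All of these have 54 electrons, so size is governed by nuclear charge alone: the more protons, the stronger the pull on the same electron cloud, and the smaller the ion.
Nuclear charges: Ba²⁺ (Z=56), Cs⁺ (Z=55), I⁻ (Z=53).
Smallest to largest: Ba²⁺ < Cs⁺ < I⁻.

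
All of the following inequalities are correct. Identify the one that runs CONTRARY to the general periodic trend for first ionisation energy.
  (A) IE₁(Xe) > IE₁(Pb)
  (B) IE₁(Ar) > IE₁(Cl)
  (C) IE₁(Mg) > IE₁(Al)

The general trend: first ionisation energy increases across a period and decreases down a group.
(A) Xe (period 5, group 18) vs Pb (period 6, group 14): the stated order agrees with the simple trend.
(B) Ar (period 3, group 18) vs Cl (period 3, group 17): the stated order agrees with the simple trend.
(C) Mg (period 3, group 2) vs Al (period 3, group 13): the stated order contradicts the simple trend.
The exception is (C): Al's single 3p electron is easier to remove than one from Mg's filled 3s².

(C)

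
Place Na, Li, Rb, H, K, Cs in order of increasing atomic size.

H, Li, Na, K, Rb, Cs

H is in period 1, group 1; Li is in period 2, group 1; Na is in period 3, group 1; K is in period 4, group 1; Rb is in period 5, group 1; Cs is in period 6, group 1.
Radius decreases left→right (rising Z_eff, same n) and increases top→bottom (higher n).
All are in group 1, so atomic radius increases down the group.
So from smallest to largest: H < Li < Na < K < Rb < Cs.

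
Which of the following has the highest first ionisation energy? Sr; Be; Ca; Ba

Be

Be is in period 2, group 2; Ca is in period 4, group 2; Sr is in period 5, group 2; Ba is in period 6, group 2.
Removing the outermost electron gets harder across a period and easier down a group.
All are in group 2, so first ionization energy increases up the group.
The highest first ionisation energy among these belongs to Be.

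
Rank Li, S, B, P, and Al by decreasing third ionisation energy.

Li > B > S > P > Al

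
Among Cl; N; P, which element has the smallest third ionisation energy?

P

After 2 electrons have been removed, what remains? Cl²⁺ still has 5 valence electrons; N²⁺ still has 3 valence electrons; P²⁺ still has 3 valence electrons.
All are still removing valence electrons, so compare the +2 ions as you would atoms: IE_3 generally rises across a period (higher Z_eff) and falls down a group (larger shell), subject to the usual subshell exceptions.
Valence configurations: Cl²⁺ [Ne]3s²3p³, N²⁺ [He]2s²2p¹, P²⁺ [Ne]3s²3p¹.
Approximate IE_3 values (kJ/mol): Cl 3822, N 4578, P 2914.
Putting it together, IE_3: P < Cl < N.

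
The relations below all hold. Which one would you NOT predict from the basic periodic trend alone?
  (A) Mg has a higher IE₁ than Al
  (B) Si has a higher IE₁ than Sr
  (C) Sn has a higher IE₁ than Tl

(A)

The general trend: IE₁ increases across a period and decreases down a group.
(A) Mg (period 3, group 2) vs Al (period 3, group 13): the stated order contradicts the simple trend.
(B) Si (period 3, group 14) vs Sr (period 5, group 2): the stated order agrees with the simple trend.
(C) Sn (period 5, group 14) vs Tl (period 6, group 13): the stated order agrees with the simple trend.
The exception is (A): Al's single 3p electron is easier to remove than one from Mg's filled 3s².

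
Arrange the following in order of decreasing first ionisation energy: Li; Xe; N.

N > Xe > Li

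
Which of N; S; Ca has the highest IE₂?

After 1 electron has been removed, what remains? N⁺ still has 4 valence electrons; S⁺ still has 5 valence electrons; Ca⁺ still has 1 valence electron.
All are still removing valence electrons, so compare the +1 ions as you would atoms: IE_2 generally rises across a period (higher Z_eff) and falls down a group (larger shell), subject to the usual subshell exceptions.
Valence configurations: N⁺ [He]2s²2p², S⁺ [Ne]3s²3p³, Ca⁺ [Ar]4s¹.
Approximate IE_2 values (kJ/mol): N 2856, S 2252, Ca 1145.
Overall IE_2 order: Ca < S < N.

N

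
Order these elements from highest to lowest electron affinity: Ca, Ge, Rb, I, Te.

I > Te > Ge > Rb > Ca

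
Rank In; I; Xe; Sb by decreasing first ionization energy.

First ionization energy rises across a period (greater Z_eff holds electrons more tightly) and falls down a group (valence electrons are farther from the nucleus).
All lie in period 5, so first ionization energy increases left to right.
So from highest to lowest: Xe > I > Sb > In.

Xe > I > Sb > In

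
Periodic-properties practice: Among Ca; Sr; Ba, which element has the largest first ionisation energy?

Ca is in period 4, group 2; Sr is in period 5, group 2; Ba is in period 6, group 2.
Across a period the outer electron is held more tightly (higher IE₁); down a group it sits in a higher shell, more shielded, and comes off more easily.
All are in group 2, so first ionization energy increases up the group.
The largest first ionisation energy among these belongs to Ca.

Ca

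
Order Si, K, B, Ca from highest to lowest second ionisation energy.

After 1 electron has been removed, what remains? Si⁺ still has 3 valence electrons; K⁺ is the bare [Ar] core; B⁺ still has 2 valence electrons; Ca⁺ still has 1 valence electron.
Pulling an electron out of a noble-gas core costs far more than removing a remaining valence electron, so K sits at the high end of IE_2.
Valence configurations: Si⁺ [Ne]3s²3p¹, B⁺ [He]2s², Ca⁺ [Ar]4s¹.
The numbers (kJ/mol): Si 1577, K 3052, B 2427, Ca 1145.
Overall IE_2 order: Ca < Si < B < K.

K > B > Si > Ca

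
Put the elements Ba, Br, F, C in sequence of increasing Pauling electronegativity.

Ba < C < Br < F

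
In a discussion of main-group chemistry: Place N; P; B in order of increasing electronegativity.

B, P, N

B is in period 2, group 13; N is in period 2, group 15; P is in period 3, group 15.
Atoms toward the upper right of the periodic table pull bonding electrons most strongly.
These span different periods and groups, so the two trends combine.
P > B: period and group pull opposite ways; the across-period shift dominates (2.19 vs 2.04).
N > P: they share group 15; the group trend gives N the larger value.
Approximate values (Pauling): B 2.04, N 3.04, P 2.19.
So from lowest to highest: B < P < N.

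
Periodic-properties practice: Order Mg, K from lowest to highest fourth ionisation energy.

The fourth ionization energy removes an electron from the +3 ion. For each element: Mg³⁺ is already 1 electron into the core; K³⁺ is already 2 electrons into the core.
All of these are removing an electron from a noble-gas core or deeper; the smaller core (lower principal quantum number) is held far more tightly, and within a period the higher nuclear charge binds the same core more tightly.
Tabulated IE_4 (kJ/mol): Mg 10543, K 5877.
So the fourth ionization energies run K < Mg.

K < Mg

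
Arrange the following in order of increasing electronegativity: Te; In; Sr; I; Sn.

Atoms toward the upper right of the periodic table pull bonding electrons most strongly.
All lie in period 5, so electronegativity increases left to right.
So from lowest to highest: Sr < In < Sn < Te < I.

Sr, In, Sn, Te, I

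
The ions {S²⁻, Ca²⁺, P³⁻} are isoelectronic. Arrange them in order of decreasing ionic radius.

P³⁻, S²⁻, Ca²⁺

All of these have 18 electrons, so size is governed by nuclear charge alone: the more protons, the stronger the pull on the same electron cloud, and the smaller the ion.
Nuclear charges: Ca²⁺ (Z=20), S²⁻ (Z=16), P³⁻ (Z=15).
Largest to smallest: P³⁻ > S²⁻ > Ca²⁺.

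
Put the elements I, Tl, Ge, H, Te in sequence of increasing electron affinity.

Tl < H < Ge < Te < I

H is in period 1, group 1; Ge is in period 4, group 14; Te is in period 5, group 16; I is in period 5, group 17; Tl is in period 6, group 13.
Atoms with high Z_eff and room in the valence shell (especially the halogens) have the most exothermic electron affinities.
Here both period and group differ, so the two effects have to be weighed against each other.
H > Tl: the two effects oppose for this pair; the down-group effect wins (73 vs 19 kJ/mol).
Ge > H: period and group pull opposite ways; the across-period shift dominates (119 vs 73 kJ/mol).
Te > Ge: the two effects oppose for this pair; the across-period effect wins (190 vs 119 kJ/mol).
I > Te: I lies to the right of Te in period 5, so the across-period effect alone puts I higher.
Approximate values (kJ/mol): H 73, Ge 119, Te 190, I 295, Tl 19.
So from lowest to highest: Tl < H < Ge < Te < I.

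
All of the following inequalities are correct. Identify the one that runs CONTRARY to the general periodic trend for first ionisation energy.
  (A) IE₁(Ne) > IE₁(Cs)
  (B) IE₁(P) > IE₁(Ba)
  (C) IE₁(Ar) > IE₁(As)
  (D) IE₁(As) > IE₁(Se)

(D)

The general trend: first ionisation energy increases across a period and decreases down a group.
(A) Ne (period 2, group 18) vs Cs (period 6, group 1): the stated order agrees with the simple trend.
(B) P (period 3, group 15) vs Ba (period 6, group 2): the stated order agrees with the simple trend.
(C) Ar (period 3, group 18) vs As (period 4, group 15): the stated order agrees with the simple trend.
(D) As (period 4, group 15) vs Se (period 4, group 16): the stated order contradicts the simple trend.
The exception is (D): Se (4p⁴) ionizes more easily than half-filled As (4p³).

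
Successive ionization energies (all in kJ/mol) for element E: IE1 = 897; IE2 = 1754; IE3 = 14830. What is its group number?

Group 2

Look for the largest jump between consecutive ionization energies: IE3/IE2 ≈ 8.5, far larger than any earlier ratio.
That jump marks the point where a core electron is being removed. So the atom has 2 valence electrons.
A main-group element with 2 valence electrons is in group 2.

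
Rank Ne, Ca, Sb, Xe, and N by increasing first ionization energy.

Ca, Sb, Xe, N, Ne

Across a period the outer electron is held more tightly (higher IE₁); down a group it sits in a higher shell, more shielded, and comes off more easily.
Here both period and group differ, so the two effects have to be weighed against each other.
Sb > Ca: period and group pull opposite ways; the across-period shift dominates (831 vs 590 kJ/mol).
Xe > Sb: both are in period 5; the period trend gives Xe the larger value.
N > Xe: the two effects oppose for this pair; the down-group effect wins (1402 vs 1170 kJ/mol).
Ne > N: both are in period 2; the period trend gives Ne the larger value.
For reference (kJ/mol): N 1402, Ne 2081, Ca 590, Sb 831, Xe 1170.
So from lowest to highest: Ca < Sb < Xe < N < Ne.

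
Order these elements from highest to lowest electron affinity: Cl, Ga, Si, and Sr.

Si is in period 3, group 14; Cl is in period 3, group 17; Ga is in period 4, group 13; Sr is in period 5, group 2.
EA tends to increase across a period and decrease down a group, though the pattern is less regular than for IE or radius.
These span different periods and groups, so the two trends combine.
Ga > Sr: both effects reinforce here, so Ga is clearly the higher of the two.
Si > Ga: relative to Ga, both the across-period and down-group shifts push Si's electron affinity up.
Cl > Si: both are in period 3; the period trend gives Cl the larger value.
For reference (kJ/mol): Si 134, Cl 349, Ga 29, Sr 5.
So from highest to lowest: Cl > Si > Ga > Sr.

Cl, Si, Ga, Sr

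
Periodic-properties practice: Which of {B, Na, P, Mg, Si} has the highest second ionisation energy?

IE_2 is the cost of taking one more electron from the +1 cation: B⁺ still has 2 valence electrons; Na⁺ is the bare [Ne] core; P⁺ still has 4 valence electrons; Mg⁺ still has 1 valence electron; Si⁺ still has 3 valence electrons.
Pulling an electron out of a noble-gas core costs far more than removing a remaining valence electron, so Na sits at the high end of IE_2.
Valence configurations: B⁺ [He]2s², P⁺ [Ne]3s²3p², Mg⁺ [Ne]3s¹, Si⁺ [Ne]3s²3p¹.
The numbers (kJ/mol): B 2427, Na 4562, P 1907, Mg 1451, Si 1577.
Hence IE_2: Mg < Si < P < B < Na.

Na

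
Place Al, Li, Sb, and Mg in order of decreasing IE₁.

Sb, Mg, Al, Li

Li is in period 2, group 1; Mg is in period 3, group 2; Al is in period 3, group 13; Sb is in period 5, group 15.
IE₁ increases left→right with effective nuclear charge and decreases top→bottom as the valence shell moves farther out.
These span different periods and groups, so the two trends combine.
Al > Li: the two effects oppose for this pair; the across-period effect wins (578 vs 520 kJ/mol).
Mg > Al: this pair runs against the simple trend — see the exception note.
Sb > Mg: the two effects oppose for this pair; the across-period effect wins (831 vs 738 kJ/mol).
Note the exception: Mg has a higher first ionization energy than Al, contrary to the simple trend — Al's single 3p electron is easier to remove than one from Mg's filled 3s².
For reference (kJ/mol): Li 520, Mg 738, Al 578, Sb 831.
So from highest to lowest: Sb > Mg > Al > Li.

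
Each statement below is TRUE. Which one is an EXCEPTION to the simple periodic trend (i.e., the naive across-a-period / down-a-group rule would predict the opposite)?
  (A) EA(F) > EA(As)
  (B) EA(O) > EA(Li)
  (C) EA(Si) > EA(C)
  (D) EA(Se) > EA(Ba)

(C)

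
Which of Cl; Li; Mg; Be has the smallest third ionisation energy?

The third ionization energy removes an electron from the +2 ion. For each element: Cl²⁺ still has 5 valence electrons; Li²⁺ is already 1 electron into the core; Mg²⁺ is the bare [Ne] core; Be²⁺ is the bare [He] core.
Breaking into a closed-shell core is much more expensive than removing a leftover valence electron — Mg, Li and Be have the largest IE_3 here.
The numbers (kJ/mol): Cl 3822, Li 11815, Mg 7733, Be 14849.
Hence IE_3: Cl < Mg < Li < Be.

Cl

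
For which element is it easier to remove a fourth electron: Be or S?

S

IE_4 is the cost of taking one more electron from the +3 cation: Be³⁺ is already 1 electron into the core; S³⁺ still has 3 valence electrons.
Core electrons are held far more tightly than valence electrons, so Be tops the IE_4 order.
The numbers (kJ/mol): Be 21007, S 4556.
Putting it together, IE_4: S < Be.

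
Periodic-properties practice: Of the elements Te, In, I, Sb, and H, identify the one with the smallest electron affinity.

In

H is in period 1, group 1; In is in period 5, group 13; Sb is in period 5, group 15; Te is in period 5, group 16; I is in period 5, group 17.
Adding an electron releases more energy for atoms nearer the top right (short of the noble gases).
Neither a single period nor a single group — weigh both effects.
H > In: the two effects oppose for this pair; the down-group effect wins (73 vs 29 kJ/mol).
Sb > H: period and group pull opposite ways; the across-period shift dominates (103 vs 73 kJ/mol).
Te > Sb: Te lies to the right of Sb in period 5, so the across-period effect alone puts Te higher.
I > Te: I lies to the right of Te in period 5, so the across-period effect alone puts I higher.
For reference (kJ/mol): H 73, In 29, Sb 103, Te 190, I 295.
The smallest electron affinity among these belongs to In.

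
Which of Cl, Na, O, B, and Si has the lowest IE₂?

Si

IE_2 is the cost of taking one more electron from the +1 cation: Cl⁺ still has 6 valence electrons; Na⁺ is the bare [Ne] core; O⁺ still has 5 valence electrons; B⁺ still has 2 valence electrons; Si⁺ still has 3 valence electrons.
Core electrons are held far more tightly than valence electrons, so Na tops the IE_2 order.
Valence configurations: Cl⁺ [Ne]3s²3p⁴, O⁺ [He]2s²2p³, B⁺ [He]2s², Si⁺ [Ne]3s²3p¹.
The numbers (kJ/mol): Cl 2298, Na 4562, O 3388, B 2427, Si 1577.
So the second ionization energies run Si < Cl < B < O < Na.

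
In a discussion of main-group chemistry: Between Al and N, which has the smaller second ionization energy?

Al

The second ionization energy removes an electron from the +1 ion. For each element: Al⁺ still has 2 valence electrons; N⁺ still has 4 valence electrons.
All are still removing valence electrons, so compare the +1 ions as you would atoms: IE_2 generally rises across a period (higher Z_eff) and falls down a group (larger shell), subject to the usual subshell exceptions.
Valence configurations: Al⁺ [Ne]3s², N⁺ [He]2s²2p².
The numbers (kJ/mol): Al 1817, N 2856.
Overall IE_2 order: Al < N.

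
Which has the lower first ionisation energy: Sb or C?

C is in period 2, group 14; Sb is in period 5, group 15.
Across a period the outer electron is held more tightly (higher IE₁); down a group it sits in a higher shell, more shielded, and comes off more easily.
Neither a single period nor a single group — weigh both effects.
C > Sb: the two effects oppose for this pair; the down-group effect wins (1086 vs 831 kJ/mol).
Tabulated first ionization energy (kJ/mol): C 1086, Sb 831.
So Sb has the lower first ionisation energy (Sb < C).

Sb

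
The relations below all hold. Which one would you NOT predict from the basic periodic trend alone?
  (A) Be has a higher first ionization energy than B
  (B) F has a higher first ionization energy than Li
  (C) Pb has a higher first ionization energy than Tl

The general trend: first ionization energy increases across a period and decreases down a group.
(A) Be (period 2, group 2) vs B (period 2, group 13): the stated order contradicts the simple trend.
(B) F (period 2, group 17) vs Li (period 2, group 1): the stated order agrees with the simple trend.
(C) Pb (period 6, group 14) vs Tl (period 6, group 13): the stated order agrees with the simple trend.
The exception is (A): removing B's lone 2p electron is easier than breaking Be's filled 2s².

(A)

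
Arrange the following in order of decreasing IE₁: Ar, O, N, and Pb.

Ar > N > O > Pb

N is in period 2, group 15; O is in period 2, group 16; Ar is in period 3, group 18; Pb is in period 6, group 14.
Removing the outermost electron gets harder across a period and easier down a group.
Here both period and group differ, so the two effects have to be weighed against each other.
O > Pb: both effects reinforce here, so O is clearly the higher of the two.
N > O: this pair runs against the simple trend — see the exception note.
Ar > N: the two effects oppose for this pair; the across-period effect wins (1521 vs 1402 kJ/mol).
Note the exception: N has a higher first ionization energy than O, contrary to the simple trend — pairing an electron in O's 2p⁴ costs repulsion energy, so O ionizes more easily than half-filled N (2p³).
For reference (kJ/mol): N 1402, O 1314, Ar 1521, Pb 716.
So from highest to lowest: Ar > N > O > Pb.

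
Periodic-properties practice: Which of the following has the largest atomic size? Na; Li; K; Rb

Li is in period 2, group 1; Na is in period 3, group 1; K is in period 4, group 1; Rb is in period 5, group 1.
Across a period the added protons contract the valence shell; down a group each new principal shell makes the atom larger.
All are in group 1, so atomic radius increases down the group.
The largest atomic size among these belongs to Rb.

Rb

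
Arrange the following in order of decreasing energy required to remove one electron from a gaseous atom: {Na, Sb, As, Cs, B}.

First ionization energy rises across a period (greater Z_eff holds electrons more tightly) and falls down a group (valence electrons are farther from the nucleus).
Neither a single period nor a single group — weigh both effects.
Na > Cs: they share group 1; the group trend gives Na the larger value.
B > Na: both effects reinforce here, so B is clearly the higher of the two.
Sb > B: the two effects oppose for this pair; the across-period effect wins (831 vs 801 kJ/mol).
As > Sb: As sits above Sb in group 15, so the down-group effect alone puts As higher.
Approximate values (kJ/mol): B 801, Na 496, As 947, Sb 831, Cs 376.
So from highest to lowest: As > Sb > B > Na > Cs.

As, Sb, B, Na, Cs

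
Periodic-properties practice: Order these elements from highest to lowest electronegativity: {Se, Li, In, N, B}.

Li is in period 2, group 1; B is in period 2, group 13; N is in period 2, group 15; Se is in period 4, group 16; In is in period 5, group 13.
Smaller atoms with higher effective nuclear charge are more electronegative.
These span different periods and groups, so the two trends combine.
In > Li: the two effects oppose for this pair; the across-period effect wins (1.78 vs 0.98).
B > In: they share group 13; the group trend gives B the larger value.
Se > B: period and group pull opposite ways; the across-period shift dominates (2.55 vs 2.04).
N > Se: period and group pull opposite ways; the down-group shift dominates (3.04 vs 2.55).
Approximate values (Pauling): Li 0.98, B 2.04, N 3.04, Se 2.55, In 1.78.
So from highest to lowest: N > Se > B > In > Li.

N > Se > B > In > Li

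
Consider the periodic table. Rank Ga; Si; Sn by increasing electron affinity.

Si is in period 3, group 14; Ga is in period 4, group 13; Sn is in period 5, group 14.
EA tends to increase across a period and decrease down a group, though the pattern is less regular than for IE or radius.
Here both period and group differ, so the two effects have to be weighed against each other.
Sn > Ga: the two effects oppose for this pair; the across-period effect wins (107 vs 29 kJ/mol).
Si > Sn: Si sits above Sn in group 14, so the down-group effect alone puts Si higher.
Approximate values (kJ/mol): Si 134, Ga 29, Sn 107.
So from lowest to highest: Ga < Sn < Si.

Ga < Sn < Si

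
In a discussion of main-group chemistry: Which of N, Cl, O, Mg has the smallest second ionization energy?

Mg

IE_2 is the cost of taking one more electron from the +1 cation: N⁺ still has 4 valence electrons; Cl⁺ still has 6 valence electrons; O⁺ still has 5 valence electrons; Mg⁺ still has 1 valence electron.
All are still removing valence electrons, so compare the +1 ions as you would atoms: IE_2 generally rises across a period (higher Z_eff) and falls down a group (larger shell), subject to the usual subshell exceptions.
Valence configurations: N⁺ [He]2s²2p², Cl⁺ [Ne]3s²3p⁴, O⁺ [He]2s²2p³, Mg⁺ [Ne]3s¹.
The numbers (kJ/mol): N 2856, Cl 2298, O 3388, Mg 1451.
So the second ionization energies run Mg < Cl < N < O.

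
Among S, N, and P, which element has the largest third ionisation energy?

N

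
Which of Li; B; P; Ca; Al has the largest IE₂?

After 1 electron has been removed, what remains? Li⁺ is the bare [He] core; B⁺ still has 2 valence electrons; P⁺ still has 4 valence electrons; Ca⁺ still has 1 valence electron; Al⁺ still has 2 valence electrons.
Pulling an electron out of a noble-gas core costs far more than removing a remaining valence electron, so Li sits at the high end of IE_2.
Valence configurations: B⁺ [He]2s², P⁺ [Ne]3s²3p², Ca⁺ [Ar]4s¹, Al⁺ [Ne]3s².
The numbers (kJ/mol): Li 7298, B 2427, P 1907, Ca 1145, Al 1817.
Hence IE_2: Ca < Al < P < B < Li.

Li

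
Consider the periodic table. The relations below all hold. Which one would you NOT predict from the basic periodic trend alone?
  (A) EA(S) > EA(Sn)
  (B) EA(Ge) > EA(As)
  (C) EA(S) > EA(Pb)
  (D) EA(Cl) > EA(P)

The general trend: electron affinity increases across a period and decreases down a group.
(A) S (period 3, group 16) vs Sn (period 5, group 14): the stated order agrees with the simple trend.
(B) Ge (period 4, group 14) vs As (period 4, group 15): the stated order contradicts the simple trend.
(C) S (period 3, group 16) vs Pb (period 6, group 14): the stated order agrees with the simple trend.
(D) Cl (period 3, group 17) vs P (period 3, group 15): the stated order agrees with the simple trend.
The exception is (B): adding an electron to As's half-filled 4p³ is unfavourable, so Ge (4p²) has the more exothermic EA.

(B)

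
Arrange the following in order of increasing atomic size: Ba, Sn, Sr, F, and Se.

F is in period 2, group 17; Se is in period 4, group 16; Sr is in period 5, group 2; Sn is in period 5, group 14; Ba is in period 6, group 2.
Across a period the added protons contract the valence shell; down a group each new principal shell makes the atom larger.
These span different periods and groups, so the two trends combine.
Se > F: both effects reinforce here, so Se is clearly the larger of the two.
Sn > Se: both effects reinforce here, so Sn is clearly the larger of the two.
Sr > Sn: Sr lies to the left of Sn in period 5, so the across-period effect alone puts Sr larger.
Ba > Sr: they share group 2; the group trend gives Ba the larger value.
Tabulated atomic radius (pm): F 64, Se 116, Sr 185, Sn 140, Ba 196.
So from smallest to largest: F < Se < Sn < Sr < Ba.

F < Se < Sn < Sr < Ba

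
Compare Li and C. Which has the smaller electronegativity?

Li is in period 2, group 1; C is in period 2, group 14.
Electronegativity increases across a period and decreases down a group, tracking effective nuclear charge and atomic size.
All lie in period 2, so electronegativity increases left to right.
So Li has the smaller electronegativity (Li < C).

Li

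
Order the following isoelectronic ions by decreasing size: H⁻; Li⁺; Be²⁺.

All of these have 2 electrons, so size is governed by nuclear charge alone: the more protons, the stronger the pull on the same electron cloud, and the smaller the ion.
Nuclear charges: Be²⁺ (Z=4), Li⁺ (Z=3), H⁻ (Z=1).
Largest to smallest: H⁻ > Li⁺ > Be²⁺.

H⁻ > Li⁺ > Be²⁺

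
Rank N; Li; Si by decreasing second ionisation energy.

Li > N > Si

Consider each +1 ion: N⁺ still has 4 valence electrons; Li⁺ is the bare [He] core; Si⁺ still has 3 valence electrons.
Breaking into a closed-shell core is much more expensive than removing a leftover valence electron — Li has the largest IE_2 here.
Valence configurations: N⁺ [He]2s²2p², Si⁺ [Ne]3s²3p¹.
Tabulated IE_2 (kJ/mol): N 2856, Li 7298, Si 1577.
Putting it together, IE_2: Si < N < Li.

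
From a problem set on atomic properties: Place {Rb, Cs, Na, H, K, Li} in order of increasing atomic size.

H, Li, Na, K, Rb, Cs

Radius decreases left→right (rising Z_eff, same n) and increases top→bottom (higher n).
All are in group 1, so atomic radius increases down the group.
So from smallest to largest: H < Li < Na < K < Rb < Cs.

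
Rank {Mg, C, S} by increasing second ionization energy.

Mg < S < C

The second ionization energy removes an electron from the +1 ion. For each element: Mg⁺ still has 1 valence electron; C⁺ still has 3 valence electrons; S⁺ still has 5 valence electrons.
All are still removing valence electrons, so compare the +1 ions as you would atoms: IE_2 generally rises across a period (higher Z_eff) and falls down a group (larger shell), subject to the usual subshell exceptions.
Valence configurations: Mg⁺ [Ne]3s¹, C⁺ [He]2s²2p¹, S⁺ [Ne]3s²3p³.
The numbers (kJ/mol): Mg 1451, C 2353, S 2252.
Hence IE_2: Mg < S < C.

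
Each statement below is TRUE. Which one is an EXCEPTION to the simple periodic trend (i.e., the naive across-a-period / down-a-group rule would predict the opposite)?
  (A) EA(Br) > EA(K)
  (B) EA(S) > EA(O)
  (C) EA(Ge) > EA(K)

The general trend: electron affinity increases across a period and decreases down a group.
(A) Br (period 4, group 17) vs K (period 4, group 1): the stated order agrees with the simple trend.
(B) S (period 3, group 16) vs O (period 2, group 16): the stated order contradicts the simple trend.
(C) Ge (period 4, group 14) vs K (period 4, group 1): the stated order agrees with the simple trend.
The exception is (B): the compact 2p subshell of O repels the added electron more than S's larger 3p does.

(B)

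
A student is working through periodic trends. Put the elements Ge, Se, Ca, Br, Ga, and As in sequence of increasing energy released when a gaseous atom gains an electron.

Ca, Ga, As, Ge, Se, Br

EA tends to increase across a period and decrease down a group, though the pattern is less regular than for IE or radius.
All lie in period 4; the across-period trend (electron affinity increases left to right) applies, with the exception below.
Note the exception: Ge has a higher electron affinity than As, contrary to the simple trend — adding an electron to As's half-filled 4p³ is unfavourable, so Ge (4p²) has the more exothermic EA.
For reference (kJ/mol): Ca 2, Ga 29, Ge 119, As 78, Se 195, Br 325.
So from lowest to highest: Ca < Ga < As < Ge < Se < Br.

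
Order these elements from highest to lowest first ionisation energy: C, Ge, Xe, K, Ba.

C is in period 2, group 14; K is in period 4, group 1; Ge is in period 4, group 14; Xe is in period 5, group 18; Ba is in period 6, group 2.
IE₁ increases left→right with effective nuclear charge and decreases top→bottom as the valence shell moves farther out.
Neither a single period nor a single group — weigh both effects.
Ba > K: the two effects oppose for this pair; the across-period effect wins (503 vs 419 kJ/mol).
Ge > Ba: both effects reinforce here, so Ge is clearly the higher of the two.
C > Ge: they share group 14; the group trend gives C the larger value.
Xe > C: period and group pull opposite ways; the across-period shift dominates (1170 vs 1086 kJ/mol).
For reference (kJ/mol): C 1086, K 419, Ge 762, Xe 1170, Ba 503.
So from highest to lowest: Xe > C > Ge > Ba > K.

Xe > C > Ge > Ba > K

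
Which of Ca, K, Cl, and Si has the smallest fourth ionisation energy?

IE_4 is the cost of taking one more electron from the +3 cation: Ca³⁺ is already 1 electron into the core; K³⁺ is already 2 electrons into the core; Cl³⁺ still has 4 valence electrons; Si³⁺ still has 1 valence electron.
Core electrons are held far more tightly than valence electrons, so K and Ca top the IE_4 order.
Valence configurations: Cl³⁺ [Ne]3s²3p², Si³⁺ [Ne]3s¹.
The numbers (kJ/mol): Ca 6491, K 5877, Cl 5159, Si 4356.
Overall IE_4 order: Si < Cl < K < Ca.

Si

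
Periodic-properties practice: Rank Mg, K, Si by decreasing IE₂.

K > Si > Mg

The second ionization energy removes an electron from the +1 ion. For each element: Mg⁺ still has 1 valence electron; K⁺ is the bare [Ar] core; Si⁺ still has 3 valence electrons.
Breaking into a closed-shell core is much more expensive than removing a leftover valence electron — K has the largest IE_2 here.
Valence configurations: Mg⁺ [Ne]3s¹, Si⁺ [Ne]3s²3p¹.
The numbers (kJ/mol): Mg 1451, K 3052, Si 1577.
Overall IE_2 order: Mg < Si < K.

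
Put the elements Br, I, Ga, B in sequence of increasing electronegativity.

Ga < B < I < Br

B is in period 2, group 13; Ga is in period 4, group 13; Br is in period 4, group 17; I is in period 5, group 17.
Smaller atoms with higher effective nuclear charge are more electronegative.
Neither a single period nor a single group — weigh both effects.
B > Ga: they share group 13; the group trend gives B the larger value.
I > B: the two effects oppose for this pair; the across-period effect wins (2.66 vs 2.04).
Br > I: they share group 17; the group trend gives Br the larger value.
For reference (Pauling): B 2.04, Ga 1.81, Br 2.96, I 2.66.
So from lowest to highest: Ga < B < I < Br.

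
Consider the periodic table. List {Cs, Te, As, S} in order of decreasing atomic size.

S is in period 3, group 16; As is in period 4, group 15; Te is in period 5, group 16; Cs is in period 6, group 1.
Radius decreases left→right (rising Z_eff, same n) and increases top→bottom (higher n).
Here both period and group differ, so the two effects have to be weighed against each other.
As > S: both effects reinforce here, so As is clearly the larger of the two.
Te > As: the two effects oppose for this pair; the down-group effect wins (136 vs 121 pm).
Cs > Te: relative to Te, both the across-period and down-group shifts push Cs's atomic radius up.
For reference (pm): S 103, As 121, Te 136, Cs 232.
So from largest to smallest: Cs > Te > As > S.

Cs > Te > As > S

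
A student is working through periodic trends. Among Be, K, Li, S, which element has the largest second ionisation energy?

Li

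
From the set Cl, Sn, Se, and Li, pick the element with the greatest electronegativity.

Li is in period 2, group 1; Cl is in period 3, group 17; Se is in period 4, group 16; Sn is in period 5, group 14.
EN rises left→right (higher Z_eff, smaller atoms) and falls top→bottom (larger, more shielded atoms).
These span different periods and groups, so the two trends combine.
Sn > Li: period and group pull opposite ways; the across-period shift dominates (1.96 vs 0.98).
Se > Sn: relative to Sn, both the across-period and down-group shifts push Se's electronegativity up.
Cl > Se: both effects reinforce here, so Cl is clearly the higher of the two.
Tabulated electronegativity (Pauling): Li 0.98, Cl 3.16, Se 2.55, Sn 1.96.
The greatest electronegativity among these belongs to Cl.

Cl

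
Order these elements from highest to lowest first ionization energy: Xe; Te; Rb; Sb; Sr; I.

Rb is in period 5, group 1; Sr is in period 5, group 2; Sb is in period 5, group 15; Te is in period 5, group 16; I is in period 5, group 17; Xe is in period 5, group 18.
First ionization energy rises across a period (greater Z_eff holds electrons more tightly) and falls down a group (valence electrons are farther from the nucleus).
All lie in period 5, so first ionization energy increases left to right.
So from highest to lowest: Xe > I > Te > Sb > Sr > Rb.

Xe > I > Te > Sb > Sr > Rb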